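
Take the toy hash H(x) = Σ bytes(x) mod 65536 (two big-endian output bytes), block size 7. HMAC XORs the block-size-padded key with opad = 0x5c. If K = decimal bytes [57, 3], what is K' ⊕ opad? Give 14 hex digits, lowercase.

Key decimal bytes [57, 3] = 39 03 is 2 bytes ≤ B = 7; zero-pad to 7 bytes: K' = 39 03 00 00 00 00 00.
XOR each byte with 0x5c: 39⊕5c=65, 03⊕5c=5f, 00⊕5c=5c, 00⊕5c=5c, 00⊕5c=5c, 00⊕5c=5c, 00⊕5c=5c.

655f5c5c5c5c5c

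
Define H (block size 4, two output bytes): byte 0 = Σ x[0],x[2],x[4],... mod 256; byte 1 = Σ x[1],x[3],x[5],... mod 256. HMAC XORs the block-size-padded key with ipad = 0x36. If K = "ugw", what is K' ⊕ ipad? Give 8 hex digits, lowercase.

Key "ugw" = 75 67 77 is 3 bytes ≤ B = 4; zero-pad to 4 bytes: K' = 75 67 77 00.
XOR each byte with 0x36: 75⊕36=43, 67⊕36=51, 77⊕36=41, 00⊕36=36.

43514136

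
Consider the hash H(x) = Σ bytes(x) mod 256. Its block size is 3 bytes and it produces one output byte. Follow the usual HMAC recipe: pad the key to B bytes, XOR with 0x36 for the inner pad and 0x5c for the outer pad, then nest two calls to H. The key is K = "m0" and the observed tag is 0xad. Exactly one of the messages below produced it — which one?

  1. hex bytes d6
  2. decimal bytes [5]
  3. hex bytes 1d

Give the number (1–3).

3

Key "m0" = 6d 30 is 2 bytes ≤ B = 3; zero-pad to 3 bytes: K' = 6d 30 00.
K' ⊕ ipad = 5b 06 36; K' ⊕ opad = 31 6c 5c.
m1: inner = H(5b 06 36 d6) = 6d; tag = H(31 6c 5c 6d) = 66
m2: inner = H(5b 06 36 05) = 9c; tag = H(31 6c 5c 9c) = 95
m3: inner = H(5b 06 36 1d) = b4; tag = H(31 6c 5c b4) = ad ← matches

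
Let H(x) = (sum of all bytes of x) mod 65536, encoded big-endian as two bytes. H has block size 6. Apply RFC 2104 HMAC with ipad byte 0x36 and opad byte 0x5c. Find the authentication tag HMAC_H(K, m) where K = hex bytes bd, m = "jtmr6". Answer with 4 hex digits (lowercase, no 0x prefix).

Key hex bytes bd is 1 byte ≤ B = 6; zero-pad to 6 bytes: K' = bd 00 00 00 00 00.
K' ⊕ ipad = 8b 36 36 36 36 36.  K' ⊕ opad = e1 5c 5c 5c 5c 5c.
Inner input = (K'⊕ipad) ∥ m = 8b 36 36 36 36 36 ∥ 6a 74 6d 72 36.
Inner hash: sum = 139+54+54+54+54+54+106+116+109+114+54 = 908 → 03 8c.
Outer input = (K'⊕opad) ∥ inner = e1 5c 5c 5c 5c 5c ∥ 03 8c.
Outer hash (tag): sum = 225+92+92+92+92+92+3+140 = 828 → 03 3c.

033c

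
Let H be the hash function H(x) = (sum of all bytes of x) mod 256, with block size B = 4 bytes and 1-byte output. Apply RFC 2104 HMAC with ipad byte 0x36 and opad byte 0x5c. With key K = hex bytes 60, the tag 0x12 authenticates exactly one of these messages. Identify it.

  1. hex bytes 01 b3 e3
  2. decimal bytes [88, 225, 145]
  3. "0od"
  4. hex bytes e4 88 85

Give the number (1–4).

Key hex bytes 60 is 1 byte ≤ B = 4; zero-pad to 4 bytes: K' = 60 00 00 00.
K' ⊕ ipad = 56 36 36 36; K' ⊕ opad = 3c 5c 5c 5c.
m1: inner = H(56 36 36 36 01 b3 e3) = 8f; tag = H(3c 5c 5c 5c 8f) = df
m2: inner = H(56 36 36 36 58 e1 91) = c2; tag = H(3c 5c 5c 5c c2) = 12 ← matches
m3: inner = H(56 36 36 36 30 6f 64) = fb; tag = H(3c 5c 5c 5c fb) = 4b
m4: inner = H(56 36 36 36 e4 88 85) = e9; tag = H(3c 5c 5c 5c e9) = 39

2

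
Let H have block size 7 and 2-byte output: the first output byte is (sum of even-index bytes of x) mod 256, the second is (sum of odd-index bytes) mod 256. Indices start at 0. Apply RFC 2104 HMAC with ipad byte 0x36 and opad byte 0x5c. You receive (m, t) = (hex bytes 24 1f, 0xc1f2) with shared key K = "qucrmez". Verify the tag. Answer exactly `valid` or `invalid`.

valid

Key "qucrmez" = 71 75 63 72 6d 65 7a is exactly B = 7 bytes: K' = 71 75 63 72 6d 65 7a.
K' ⊕ ipad = 47 43 55 44 5b 53 4c; K' ⊕ opad = 2d 29 3f 2e 31 39 26.
Inner hash: even-index sum = 354 mod 256 = 98; odd-index sum = 254 mod 256 = 254 → 62 fe.
Outer hash (recomputed tag): even-index sum = 449 mod 256 = 193; odd-index sum = 242 mod 256 = 242 → c1 f2.
Recomputed tag = c1f2; claimed = c1f2 → match.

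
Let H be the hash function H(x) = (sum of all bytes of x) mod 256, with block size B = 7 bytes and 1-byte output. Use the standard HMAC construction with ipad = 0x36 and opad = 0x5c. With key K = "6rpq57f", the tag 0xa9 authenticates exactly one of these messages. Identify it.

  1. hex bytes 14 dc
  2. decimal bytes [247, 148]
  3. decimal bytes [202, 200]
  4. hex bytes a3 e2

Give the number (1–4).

Key "6rpq57f" = 36 72 70 71 35 37 66 is exactly B = 7 bytes: K' = 36 72 70 71 35 37 66.
K' ⊕ ipad = 00 44 46 47 03 01 50; K' ⊕ opad = 6a 2e 2c 2d 69 6b 3a.
m1: inner = H(00 44 46 47 03 01 50 14 dc) = 15; tag = H(6a 2e 2c 2d 69 6b 3a 15) = 14
m2: inner = H(00 44 46 47 03 01 50 f7 94) = b0; tag = H(6a 2e 2c 2d 69 6b 3a b0) = af
m3: inner = H(00 44 46 47 03 01 50 ca c8) = b7; tag = H(6a 2e 2c 2d 69 6b 3a b7) = b6
m4: inner = H(00 44 46 47 03 01 50 a3 e2) = aa; tag = H(6a 2e 2c 2d 69 6b 3a aa) = a9 ← matches

4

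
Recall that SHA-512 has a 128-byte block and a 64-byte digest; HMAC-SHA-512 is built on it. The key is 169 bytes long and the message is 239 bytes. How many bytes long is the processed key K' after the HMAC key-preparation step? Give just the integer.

Key is 169 > 128 bytes, so it is hashed to 64 bytes then zero-padded to 128: |K'| = 128.

128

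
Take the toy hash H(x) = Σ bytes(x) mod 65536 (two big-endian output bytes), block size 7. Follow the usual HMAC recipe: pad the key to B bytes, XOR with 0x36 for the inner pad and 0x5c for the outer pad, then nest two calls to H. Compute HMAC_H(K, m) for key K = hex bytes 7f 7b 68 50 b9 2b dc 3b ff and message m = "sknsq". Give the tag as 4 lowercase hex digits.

0322

Key hex bytes 7f 7b 68 50 b9 2b dc 3b ff is 9 bytes > B = 7, so hash it first: H(key) = 04 ac, then zero-pad to 7 bytes: K' = 04 ac 00 00 00 00 00.
K' ⊕ ipad = 32 9a 36 36 36 36 36.  K' ⊕ opad = 58 f0 5c 5c 5c 5c 5c.
Inner input = (K'⊕ipad) ∥ m = 32 9a 36 36 36 36 36 ∥ 73 6b 6e 73 71.
Inner hash: sum = 50+154+54+54+54+54+54+115+107+110+115+113 = 1034 → 04 0a.
Outer input = (K'⊕opad) ∥ inner = 58 f0 5c 5c 5c 5c 5c ∥ 04 0a.
Outer hash (tag): sum = 88+240+92+92+92+92+92+4+10 = 802 → 03 22.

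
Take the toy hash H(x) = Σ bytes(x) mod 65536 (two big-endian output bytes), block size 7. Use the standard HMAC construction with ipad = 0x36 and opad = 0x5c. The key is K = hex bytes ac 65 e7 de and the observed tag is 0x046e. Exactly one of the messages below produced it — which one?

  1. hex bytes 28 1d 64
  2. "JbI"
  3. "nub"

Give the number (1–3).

Key hex bytes ac 65 e7 de is 4 bytes ≤ B = 7; zero-pad to 7 bytes: K' = ac 65 e7 de 00 00 00.
K' ⊕ ipad = 9a 53 d1 e8 36 36 36; K' ⊕ opad = f0 39 bb 82 5c 5c 5c.
m1: inner = H(9a 53 d1 e8 36 36 36 28 1d 64) = 03 f1; tag = H(f0 39 bb 82 5c 5c 5c 03 f1) = 046e ← matches
m2: inner = H(9a 53 d1 e8 36 36 36 4a 62 49) = 04 3d; tag = H(f0 39 bb 82 5c 5c 5c 04 3d) = 03bb
m3: inner = H(9a 53 d1 e8 36 36 36 6e 75 62) = 04 8d; tag = H(f0 39 bb 82 5c 5c 5c 04 8d) = 040b

1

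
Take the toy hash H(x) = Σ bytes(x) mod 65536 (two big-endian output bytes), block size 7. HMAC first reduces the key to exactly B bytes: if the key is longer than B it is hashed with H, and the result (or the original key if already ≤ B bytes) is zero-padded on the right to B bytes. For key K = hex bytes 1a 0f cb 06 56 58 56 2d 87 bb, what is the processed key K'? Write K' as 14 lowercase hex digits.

|K| = 10 > B = 7, so first hash the key.
H(K): sum = 26+15+203+6+86+88+86+45+135+187 = 877 → 03 6d.
Zero-pad H(K) = 03 6d to 7 bytes: K' = 03 6d 00 00 00 00 00.

036d0000000000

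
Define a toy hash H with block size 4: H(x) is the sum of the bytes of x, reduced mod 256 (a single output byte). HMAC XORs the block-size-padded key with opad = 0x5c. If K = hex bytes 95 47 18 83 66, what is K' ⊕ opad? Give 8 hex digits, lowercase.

Key hex bytes 95 47 18 83 66 is 5 bytes > B = 4, so hash it first: H(key) = dd, then zero-pad to 4 bytes: K' = dd 00 00 00.
XOR each byte with 0x5c: dd⊕5c=81, 00⊕5c=5c, 00⊕5c=5c, 00⊕5c=5c.

815c5c5c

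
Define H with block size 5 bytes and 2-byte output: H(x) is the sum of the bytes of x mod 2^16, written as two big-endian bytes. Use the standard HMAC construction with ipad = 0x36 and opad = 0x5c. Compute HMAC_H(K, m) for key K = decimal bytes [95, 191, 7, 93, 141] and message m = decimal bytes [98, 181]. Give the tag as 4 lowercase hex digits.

0276

Key decimal bytes [95, 191, 7, 93, 141] = 5f bf 07 5d 8d is exactly B = 5 bytes: K' = 5f bf 07 5d 8d.
K' ⊕ ipad = 69 89 31 6b bb.  K' ⊕ opad = 03 e3 5b 01 d1.
Inner input = (K'⊕ipad) ∥ m = 69 89 31 6b bb ∥ 62 b5.
Inner hash: sum = 105+137+49+107+187+98+181 = 864 → 03 60.
Outer input = (K'⊕opad) ∥ inner = 03 e3 5b 01 d1 ∥ 03 60.
Outer hash (tag): sum = 3+227+91+1+209+3+96 = 630 → 02 76.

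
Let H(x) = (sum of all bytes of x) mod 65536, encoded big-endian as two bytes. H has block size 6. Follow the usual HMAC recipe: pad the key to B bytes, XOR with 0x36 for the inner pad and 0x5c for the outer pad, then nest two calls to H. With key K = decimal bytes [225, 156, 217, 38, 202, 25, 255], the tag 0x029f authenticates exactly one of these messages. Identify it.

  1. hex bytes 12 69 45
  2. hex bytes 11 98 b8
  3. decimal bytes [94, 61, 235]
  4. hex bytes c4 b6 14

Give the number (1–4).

Key decimal bytes [225, 156, 217, 38, 202, 25, 255] = e1 9c d9 26 ca 19 ff is 7 bytes > B = 6, so hash it first: H(key) = 04 5e, then zero-pad to 6 bytes: K' = 04 5e 00 00 00 00.
K' ⊕ ipad = 32 68 36 36 36 36; K' ⊕ opad = 58 02 5c 5c 5c 5c.
m1: inner = H(32 68 36 36 36 36 12 69 45) = 02 32; tag = H(58 02 5c 5c 5c 5c 02 32) = 01fe
m2: inner = H(32 68 36 36 36 36 11 98 b8) = 02 d3; tag = H(58 02 5c 5c 5c 5c 02 d3) = 029f ← matches
m3: inner = H(32 68 36 36 36 36 5e 3d eb) = 02 f8; tag = H(58 02 5c 5c 5c 5c 02 f8) = 02c4
m4: inner = H(32 68 36 36 36 36 c4 b6 14) = 03 00; tag = H(58 02 5c 5c 5c 5c 03 00) = 01cd

2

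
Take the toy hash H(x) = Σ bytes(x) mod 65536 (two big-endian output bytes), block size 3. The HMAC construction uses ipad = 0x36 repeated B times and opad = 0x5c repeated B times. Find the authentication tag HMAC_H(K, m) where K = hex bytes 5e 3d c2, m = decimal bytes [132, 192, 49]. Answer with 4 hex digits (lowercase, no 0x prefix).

Key hex bytes 5e 3d c2 is exactly B = 3 bytes: K' = 5e 3d c2.
K' ⊕ ipad = 68 0b f4.  K' ⊕ opad = 02 61 9e.
Inner input = (K'⊕ipad) ∥ m = 68 0b f4 ∥ 84 c0 31.
Inner hash: sum = 104+11+244+132+192+49 = 732 → 02 dc.
Outer input = (K'⊕opad) ∥ inner = 02 61 9e ∥ 02 dc.
Outer hash (tag): sum = 2+97+158+2+220 = 479 → 01 df.

01df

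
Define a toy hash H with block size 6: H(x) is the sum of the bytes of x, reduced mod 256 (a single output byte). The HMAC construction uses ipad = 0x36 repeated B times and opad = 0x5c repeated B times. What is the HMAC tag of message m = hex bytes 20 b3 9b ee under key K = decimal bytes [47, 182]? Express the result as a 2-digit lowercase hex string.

9a

Key decimal bytes [47, 182] = 2f b6 is 2 bytes ≤ B = 6; zero-pad to 6 bytes: K' = 2f b6 00 00 00 00.
K' ⊕ ipad = 19 80 36 36 36 36.  K' ⊕ opad = 73 ea 5c 5c 5c 5c.
Inner input = (K'⊕ipad) ∥ m = 19 80 36 36 36 36 ∥ 20 b3 9b ee.
Inner hash: sum = 25+128+54+54+54+54+32+179+155+238 = 973; mod 256 = 205 → cd.
Outer input = (K'⊕opad) ∥ inner = 73 ea 5c 5c 5c 5c ∥ cd.
Outer hash (tag): sum = 115+234+92+92+92+92+205 = 922; mod 256 = 154 → 9a.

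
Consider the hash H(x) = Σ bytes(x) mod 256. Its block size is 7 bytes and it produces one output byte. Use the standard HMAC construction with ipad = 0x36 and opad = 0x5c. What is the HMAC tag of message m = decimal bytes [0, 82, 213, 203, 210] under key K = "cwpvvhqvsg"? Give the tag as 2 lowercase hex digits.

9c

Key "cwpvvhqvsg" = 63 77 70 76 76 68 71 76 73 67 is 10 bytes > B = 7, so hash it first: H(key) = 5f, then zero-pad to 7 bytes: K' = 5f 00 00 00 00 00 00.
K' ⊕ ipad = 69 36 36 36 36 36 36.  K' ⊕ opad = 03 5c 5c 5c 5c 5c 5c.
Inner input = (K'⊕ipad) ∥ m = 69 36 36 36 36 36 36 ∥ 00 52 d5 cb d2.
Inner hash: sum = 105+54+54+54+54+54+54+0+82+213+203+210 = 1137; mod 256 = 113 → 71.
Outer input = (K'⊕opad) ∥ inner = 03 5c 5c 5c 5c 5c 5c ∥ 71.
Outer hash (tag): sum = 3+92+92+92+92+92+92+113 = 668; mod 256 = 156 → 9c.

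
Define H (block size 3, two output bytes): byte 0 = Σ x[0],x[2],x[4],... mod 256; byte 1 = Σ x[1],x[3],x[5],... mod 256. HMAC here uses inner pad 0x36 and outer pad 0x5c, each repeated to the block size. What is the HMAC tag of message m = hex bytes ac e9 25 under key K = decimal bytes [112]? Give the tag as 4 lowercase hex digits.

Key decimal bytes [112] = 70 is 1 byte ≤ B = 3; zero-pad to 3 bytes: K' = 70 00 00.
K' ⊕ ipad = 46 36 36.  K' ⊕ opad = 2c 5c 5c.
Inner input = (K'⊕ipad) ∥ m = 46 36 36 ∥ ac e9 25.
Inner hash: even-index sum = 357 mod 256 = 101; odd-index sum = 263 mod 256 = 7 → 65 07.
Outer input = (K'⊕opad) ∥ inner = 2c 5c 5c ∥ 65 07.
Outer hash (tag): even-index sum = 143 mod 256 = 143; odd-index sum = 193 mod 256 = 193 → 8f c1.

8fc1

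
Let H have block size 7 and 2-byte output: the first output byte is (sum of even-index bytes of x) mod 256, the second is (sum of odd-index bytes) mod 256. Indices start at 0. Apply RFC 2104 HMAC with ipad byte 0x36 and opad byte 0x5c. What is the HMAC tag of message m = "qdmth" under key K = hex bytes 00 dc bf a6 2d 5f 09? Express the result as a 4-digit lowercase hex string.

2e6e

Key hex bytes 00 dc bf a6 2d 5f 09 is exactly B = 7 bytes: K' = 00 dc bf a6 2d 5f 09.
K' ⊕ ipad = 36 ea 89 90 1b 69 3f.  K' ⊕ opad = 5c 80 e3 fa 71 03 55.
Inner input = (K'⊕ipad) ∥ m = 36 ea 89 90 1b 69 3f ∥ 71 64 6d 74 68.
Inner hash: even-index sum = 497 mod 256 = 241; odd-index sum = 809 mod 256 = 41 → f1 29.
Outer input = (K'⊕opad) ∥ inner = 5c 80 e3 fa 71 03 55 ∥ f1 29.
Outer hash (tag): even-index sum = 558 mod 256 = 46; odd-index sum = 622 mod 256 = 110 → 2e 6e.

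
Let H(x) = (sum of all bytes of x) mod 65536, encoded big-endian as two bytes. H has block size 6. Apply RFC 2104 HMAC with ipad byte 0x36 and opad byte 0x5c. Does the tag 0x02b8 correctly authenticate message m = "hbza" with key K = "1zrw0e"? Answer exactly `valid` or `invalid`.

invalid

Key "1zrw0e" = 31 7a 72 77 30 65 is exactly B = 6 bytes: K' = 31 7a 72 77 30 65.
K' ⊕ ipad = 07 4c 44 41 06 53; K' ⊕ opad = 6d 26 2e 2b 6c 39.
Inner hash: sum = 7+76+68+65+6+83+104+98+122+97 = 726 → 02 d6.
Outer hash (recomputed tag): sum = 109+38+46+43+108+57+2+214 = 617 → 02 69.
Recomputed tag = 0269; claimed = 02b8 → mismatch.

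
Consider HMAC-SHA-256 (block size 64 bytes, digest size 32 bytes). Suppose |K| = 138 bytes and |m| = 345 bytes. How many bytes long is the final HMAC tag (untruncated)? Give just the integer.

32

The tag is one SHA-256 digest: 32 bytes.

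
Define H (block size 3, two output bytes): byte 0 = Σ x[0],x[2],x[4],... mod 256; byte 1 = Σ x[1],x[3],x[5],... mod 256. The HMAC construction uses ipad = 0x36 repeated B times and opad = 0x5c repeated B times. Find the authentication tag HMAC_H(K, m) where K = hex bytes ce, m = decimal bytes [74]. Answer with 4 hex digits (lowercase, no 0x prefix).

Key hex bytes ce is 1 byte ≤ B = 3; zero-pad to 3 bytes: K' = ce 00 00.
K' ⊕ ipad = f8 36 36.  K' ⊕ opad = 92 5c 5c.
Inner input = (K'⊕ipad) ∥ m = f8 36 36 ∥ 4a.
Inner hash: even-index sum = 302 mod 256 = 46; odd-index sum = 128 mod 256 = 128 → 2e 80.
Outer input = (K'⊕opad) ∥ inner = 92 5c 5c ∥ 2e 80.
Outer hash (tag): even-index sum = 366 mod 256 = 110; odd-index sum = 138 mod 256 = 138 → 6e 8a.

6e8a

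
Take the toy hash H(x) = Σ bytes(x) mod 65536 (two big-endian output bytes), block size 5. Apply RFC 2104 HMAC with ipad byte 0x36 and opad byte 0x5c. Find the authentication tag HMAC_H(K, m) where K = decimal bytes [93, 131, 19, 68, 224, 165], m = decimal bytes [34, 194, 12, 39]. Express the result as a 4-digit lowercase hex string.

Key decimal bytes [93, 131, 19, 68, 224, 165] = 5d 83 13 44 e0 a5 is 6 bytes > B = 5, so hash it first: H(key) = 02 bc, then zero-pad to 5 bytes: K' = 02 bc 00 00 00.
K' ⊕ ipad = 34 8a 36 36 36.  K' ⊕ opad = 5e e0 5c 5c 5c.
Inner input = (K'⊕ipad) ∥ m = 34 8a 36 36 36 ∥ 22 c2 0c 27.
Inner hash: sum = 52+138+54+54+54+34+194+12+39 = 631 → 02 77.
Outer input = (K'⊕opad) ∥ inner = 5e e0 5c 5c 5c ∥ 02 77.
Outer hash (tag): sum = 94+224+92+92+92+2+119 = 715 → 02 cb.

02cb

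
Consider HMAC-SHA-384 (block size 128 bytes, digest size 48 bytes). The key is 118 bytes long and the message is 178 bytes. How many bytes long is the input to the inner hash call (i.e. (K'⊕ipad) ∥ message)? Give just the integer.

Key is 118 ≤ 128 bytes, zero-padded: |K'| = 128.
Inner input = (K'⊕ipad) ∥ m → 128 + 178 = 306 bytes.

306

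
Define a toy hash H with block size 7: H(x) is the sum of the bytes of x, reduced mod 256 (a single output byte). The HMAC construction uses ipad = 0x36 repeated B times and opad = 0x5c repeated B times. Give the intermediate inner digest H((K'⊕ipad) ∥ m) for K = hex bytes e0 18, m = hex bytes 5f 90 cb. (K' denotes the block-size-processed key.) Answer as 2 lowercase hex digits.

cc

Key hex bytes e0 18 is 2 bytes ≤ B = 7; zero-pad to 7 bytes: K' = e0 18 00 00 00 00 00.
K' ⊕ ipad = d6 2e 36 36 36 36 36.
Inner input = d6 2e 36 36 36 36 36 ∥ 5f 90 cb.
Inner hash: sum = 214+46+54+54+54+54+54+95+144+203 = 972; mod 256 = 204 → cc.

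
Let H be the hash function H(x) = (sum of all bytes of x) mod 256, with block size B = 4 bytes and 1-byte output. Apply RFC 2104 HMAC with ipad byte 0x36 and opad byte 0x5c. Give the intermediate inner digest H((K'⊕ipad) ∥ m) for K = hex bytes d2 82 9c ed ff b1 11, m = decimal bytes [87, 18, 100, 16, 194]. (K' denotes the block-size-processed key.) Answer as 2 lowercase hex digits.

e9

Key hex bytes d2 82 9c ed ff b1 11 is 7 bytes > B = 4, so hash it first: H(key) = 9e, then zero-pad to 4 bytes: K' = 9e 00 00 00.
K' ⊕ ipad = a8 36 36 36.
Inner input = a8 36 36 36 ∥ 57 12 64 10 c2.
Inner hash: sum = 168+54+54+54+87+18+100+16+194 = 745; mod 256 = 233 → e9.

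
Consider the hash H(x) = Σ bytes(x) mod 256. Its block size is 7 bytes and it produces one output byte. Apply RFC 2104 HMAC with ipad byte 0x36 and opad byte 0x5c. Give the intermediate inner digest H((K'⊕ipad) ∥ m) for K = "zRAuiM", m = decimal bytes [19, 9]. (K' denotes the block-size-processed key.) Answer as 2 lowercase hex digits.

Key "zRAuiM" = 7a 52 41 75 69 4d is 6 bytes ≤ B = 7; zero-pad to 7 bytes: K' = 7a 52 41 75 69 4d 00.
K' ⊕ ipad = 4c 64 77 43 5f 7b 36.
Inner input = 4c 64 77 43 5f 7b 36 ∥ 13 09.
Inner hash: sum = 76+100+119+67+95+123+54+19+9 = 662; mod 256 = 150 → 96.

96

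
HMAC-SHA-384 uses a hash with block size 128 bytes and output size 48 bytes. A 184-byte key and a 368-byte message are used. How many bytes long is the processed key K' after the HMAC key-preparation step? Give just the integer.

128

Key is 184 > 128 bytes, so it is hashed to 48 bytes then zero-padded to 128: |K'| = 128.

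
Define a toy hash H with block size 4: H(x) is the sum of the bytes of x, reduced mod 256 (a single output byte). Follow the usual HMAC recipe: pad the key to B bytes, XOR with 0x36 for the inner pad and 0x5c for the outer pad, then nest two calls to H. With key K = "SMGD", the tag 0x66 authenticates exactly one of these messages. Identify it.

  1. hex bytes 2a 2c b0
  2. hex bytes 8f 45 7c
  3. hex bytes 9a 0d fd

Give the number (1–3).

2

Key "SMGD" = 53 4d 47 44 is exactly B = 4 bytes: K' = 53 4d 47 44.
K' ⊕ ipad = 65 7b 71 72; K' ⊕ opad = 0f 11 1b 18.
m1: inner = H(65 7b 71 72 2a 2c b0) = c9; tag = H(0f 11 1b 18 c9) = 1c
m2: inner = H(65 7b 71 72 8f 45 7c) = 13; tag = H(0f 11 1b 18 13) = 66 ← matches
m3: inner = H(65 7b 71 72 9a 0d fd) = 67; tag = H(0f 11 1b 18 67) = ba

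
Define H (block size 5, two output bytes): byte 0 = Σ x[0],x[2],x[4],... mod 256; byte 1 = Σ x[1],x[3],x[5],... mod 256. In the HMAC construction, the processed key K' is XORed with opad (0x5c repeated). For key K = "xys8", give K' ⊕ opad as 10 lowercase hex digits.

Key "xys8" = 78 79 73 38 is 4 bytes ≤ B = 5; zero-pad to 5 bytes: K' = 78 79 73 38 00.
XOR each byte with 0x5c: 78⊕5c=24, 79⊕5c=25, 73⊕5c=2f, 38⊕5c=64, 00⊕5c=5c.

24252f645c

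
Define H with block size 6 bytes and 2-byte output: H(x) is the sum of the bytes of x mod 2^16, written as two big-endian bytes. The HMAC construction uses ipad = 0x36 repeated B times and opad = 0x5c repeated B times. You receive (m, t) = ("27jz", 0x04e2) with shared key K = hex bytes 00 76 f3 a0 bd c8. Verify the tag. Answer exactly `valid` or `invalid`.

invalid

Key hex bytes 00 76 f3 a0 bd c8 is exactly B = 6 bytes: K' = 00 76 f3 a0 bd c8.
K' ⊕ ipad = 36 40 c5 96 8b fe; K' ⊕ opad = 5c 2a af fc e1 94.
Inner hash: sum = 54+64+197+150+139+254+50+55+106+122 = 1191 → 04 a7.
Outer hash (recomputed tag): sum = 92+42+175+252+225+148+4+167 = 1105 → 04 51.
Recomputed tag = 0451; claimed = 04e2 → mismatch.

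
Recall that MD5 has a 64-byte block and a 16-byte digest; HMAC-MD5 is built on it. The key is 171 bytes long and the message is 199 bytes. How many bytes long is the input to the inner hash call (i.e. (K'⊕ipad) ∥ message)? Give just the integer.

Key is 171 > 64 bytes, so it is hashed to 16 bytes then zero-padded to 64: |K'| = 64.
Inner input = (K'⊕ipad) ∥ m → 64 + 199 = 263 bytes.

263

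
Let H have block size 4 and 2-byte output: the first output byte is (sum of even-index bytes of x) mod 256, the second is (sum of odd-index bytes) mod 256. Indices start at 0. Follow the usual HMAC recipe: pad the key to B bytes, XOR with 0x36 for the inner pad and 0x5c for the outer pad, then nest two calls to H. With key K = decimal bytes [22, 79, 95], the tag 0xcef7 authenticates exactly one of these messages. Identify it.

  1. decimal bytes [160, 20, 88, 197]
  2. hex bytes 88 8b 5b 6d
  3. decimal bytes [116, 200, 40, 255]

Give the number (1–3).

1

Key decimal bytes [22, 79, 95] = 16 4f 5f is 3 bytes ≤ B = 4; zero-pad to 4 bytes: K' = 16 4f 5f 00.
K' ⊕ ipad = 20 79 69 36; K' ⊕ opad = 4a 13 03 5c.
m1: inner = H(20 79 69 36 a0 14 58 c5) = 81 88; tag = H(4a 13 03 5c 81 88) = cef7 ← matches
m2: inner = H(20 79 69 36 88 8b 5b 6d) = 6c a7; tag = H(4a 13 03 5c 6c a7) = b916
m3: inner = H(20 79 69 36 74 c8 28 ff) = 25 76; tag = H(4a 13 03 5c 25 76) = 72e5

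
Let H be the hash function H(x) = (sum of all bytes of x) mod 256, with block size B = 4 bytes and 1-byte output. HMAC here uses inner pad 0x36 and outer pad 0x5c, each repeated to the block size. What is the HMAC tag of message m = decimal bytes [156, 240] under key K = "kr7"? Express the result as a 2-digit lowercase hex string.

Key "kr7" = 6b 72 37 is 3 bytes ≤ B = 4; zero-pad to 4 bytes: K' = 6b 72 37 00.
K' ⊕ ipad = 5d 44 01 36.  K' ⊕ opad = 37 2e 6b 5c.
Inner input = (K'⊕ipad) ∥ m = 5d 44 01 36 ∥ 9c f0.
Inner hash: sum = 93+68+1+54+156+240 = 612; mod 256 = 100 → 64.
Outer input = (K'⊕opad) ∥ inner = 37 2e 6b 5c ∥ 64.
Outer hash (tag): sum = 55+46+107+92+100 = 400; mod 256 = 144 → 90.

90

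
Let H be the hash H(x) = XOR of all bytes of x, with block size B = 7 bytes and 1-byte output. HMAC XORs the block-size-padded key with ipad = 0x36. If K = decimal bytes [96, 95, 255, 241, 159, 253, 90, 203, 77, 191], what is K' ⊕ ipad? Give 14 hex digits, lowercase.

06363636363636

Key decimal bytes [96, 95, 255, 241, 159, 253, 90, 203, 77, 191] = 60 5f ff f1 9f fd 5a cb 4d bf is 10 bytes > B = 7, so hash it first: H(key) = 30, then zero-pad to 7 bytes: K' = 30 00 00 00 00 00 00.
XOR each byte with 0x36: 30⊕36=06, 00⊕36=36, 00⊕36=36, 00⊕36=36, 00⊕36=36, 00⊕36=36, 00⊕36=36.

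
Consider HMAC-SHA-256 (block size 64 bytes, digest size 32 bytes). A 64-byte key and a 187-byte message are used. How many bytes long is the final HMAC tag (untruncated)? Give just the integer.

The tag is one SHA-256 digest: 32 bytes.

32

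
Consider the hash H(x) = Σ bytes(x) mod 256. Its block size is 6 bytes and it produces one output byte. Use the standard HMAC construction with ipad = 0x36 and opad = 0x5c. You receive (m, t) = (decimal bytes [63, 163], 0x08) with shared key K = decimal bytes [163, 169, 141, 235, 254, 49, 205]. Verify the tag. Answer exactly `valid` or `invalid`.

Key decimal bytes [163, 169, 141, 235, 254, 49, 205] = a3 a9 8d eb fe 31 cd is 7 bytes > B = 6, so hash it first: H(key) = c0, then zero-pad to 6 bytes: K' = c0 00 00 00 00 00.
K' ⊕ ipad = f6 36 36 36 36 36; K' ⊕ opad = 9c 5c 5c 5c 5c 5c.
Inner hash: sum = 246+54+54+54+54+54+63+163 = 742; mod 256 = 230 → e6.
Outer hash (recomputed tag): sum = 156+92+92+92+92+92+230 = 846; mod 256 = 78 → 4e.
Recomputed tag = 4e; claimed = 08 → mismatch.

invalid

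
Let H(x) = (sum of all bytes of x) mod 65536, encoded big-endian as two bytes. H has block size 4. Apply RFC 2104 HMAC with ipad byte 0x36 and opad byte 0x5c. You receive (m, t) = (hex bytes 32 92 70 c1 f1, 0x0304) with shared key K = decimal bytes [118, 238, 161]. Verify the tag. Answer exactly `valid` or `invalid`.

Key decimal bytes [118, 238, 161] = 76 ee a1 is 3 bytes ≤ B = 4; zero-pad to 4 bytes: K' = 76 ee a1 00.
K' ⊕ ipad = 40 d8 97 36; K' ⊕ opad = 2a b2 fd 5c.
Inner hash: sum = 64+216+151+54+50+146+112+193+241 = 1227 → 04 cb.
Outer hash (recomputed tag): sum = 42+178+253+92+4+203 = 772 → 03 04.
Recomputed tag = 0304; claimed = 0304 → match.

valid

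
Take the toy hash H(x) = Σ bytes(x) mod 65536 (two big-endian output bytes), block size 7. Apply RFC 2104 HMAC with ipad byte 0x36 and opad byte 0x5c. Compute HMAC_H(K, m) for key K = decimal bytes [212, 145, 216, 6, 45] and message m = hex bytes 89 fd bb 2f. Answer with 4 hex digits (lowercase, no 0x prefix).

Key decimal bytes [212, 145, 216, 6, 45] = d4 91 d8 06 2d is 5 bytes ≤ B = 7; zero-pad to 7 bytes: K' = d4 91 d8 06 2d 00 00.
K' ⊕ ipad = e2 a7 ee 30 1b 36 36.  K' ⊕ opad = 88 cd 84 5a 71 5c 5c.
Inner input = (K'⊕ipad) ∥ m = e2 a7 ee 30 1b 36 36 ∥ 89 fd bb 2f.
Inner hash: sum = 226+167+238+48+27+54+54+137+253+187+47 = 1438 → 05 9e.
Outer input = (K'⊕opad) ∥ inner = 88 cd 84 5a 71 5c 5c ∥ 05 9e.
Outer hash (tag): sum = 136+205+132+90+113+92+92+5+158 = 1023 → 03 ff.

03ff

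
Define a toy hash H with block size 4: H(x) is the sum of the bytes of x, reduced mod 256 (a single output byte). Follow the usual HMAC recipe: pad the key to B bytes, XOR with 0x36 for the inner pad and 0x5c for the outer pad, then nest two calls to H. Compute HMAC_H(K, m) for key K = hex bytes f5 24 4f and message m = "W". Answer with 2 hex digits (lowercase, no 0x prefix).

Key hex bytes f5 24 4f is 3 bytes ≤ B = 4; zero-pad to 4 bytes: K' = f5 24 4f 00.
K' ⊕ ipad = c3 12 79 36.  K' ⊕ opad = a9 78 13 5c.
Inner input = (K'⊕ipad) ∥ m = c3 12 79 36 ∥ 57.
Inner hash: sum = 195+18+121+54+87 = 475; mod 256 = 219 → db.
Outer input = (K'⊕opad) ∥ inner = a9 78 13 5c ∥ db.
Outer hash (tag): sum = 169+120+19+92+219 = 619; mod 256 = 107 → 6b.

6b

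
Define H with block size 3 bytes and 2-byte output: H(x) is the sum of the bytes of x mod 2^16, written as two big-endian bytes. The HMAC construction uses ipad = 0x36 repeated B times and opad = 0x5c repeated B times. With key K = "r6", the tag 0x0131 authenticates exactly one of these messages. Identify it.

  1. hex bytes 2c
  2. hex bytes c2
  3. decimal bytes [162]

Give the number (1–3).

Key "r6" = 72 36 is 2 bytes ≤ B = 3; zero-pad to 3 bytes: K' = 72 36 00.
K' ⊕ ipad = 44 00 36; K' ⊕ opad = 2e 6a 5c.
m1: inner = H(44 00 36 2c) = 00 a6; tag = H(2e 6a 5c 00 a6) = 019a
m2: inner = H(44 00 36 c2) = 01 3c; tag = H(2e 6a 5c 01 3c) = 0131 ← matches
m3: inner = H(44 00 36 a2) = 01 1c; tag = H(2e 6a 5c 01 1c) = 0111

2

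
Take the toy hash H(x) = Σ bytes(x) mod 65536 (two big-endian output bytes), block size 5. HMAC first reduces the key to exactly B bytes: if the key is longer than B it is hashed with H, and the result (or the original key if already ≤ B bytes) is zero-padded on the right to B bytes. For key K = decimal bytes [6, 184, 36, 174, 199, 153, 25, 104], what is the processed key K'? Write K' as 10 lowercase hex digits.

0371000000

|K| = 8 > B = 5, so first hash the key.
H(K): sum = 6+184+36+174+199+153+25+104 = 881 → 03 71.
Zero-pad H(K) = 03 71 to 5 bytes: K' = 03 71 00 00 00.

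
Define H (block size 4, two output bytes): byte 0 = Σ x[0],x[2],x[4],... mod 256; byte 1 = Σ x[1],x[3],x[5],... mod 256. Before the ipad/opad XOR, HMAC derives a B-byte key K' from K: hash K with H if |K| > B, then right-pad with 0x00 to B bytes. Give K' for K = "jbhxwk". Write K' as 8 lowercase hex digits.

|K| = 6 > B = 4, so first hash the key.
H(K): even-index sum = 329 mod 256 = 73; odd-index sum = 325 mod 256 = 69 → 49 45.
Zero-pad H(K) = 49 45 to 4 bytes: K' = 49 45 00 00.

49450000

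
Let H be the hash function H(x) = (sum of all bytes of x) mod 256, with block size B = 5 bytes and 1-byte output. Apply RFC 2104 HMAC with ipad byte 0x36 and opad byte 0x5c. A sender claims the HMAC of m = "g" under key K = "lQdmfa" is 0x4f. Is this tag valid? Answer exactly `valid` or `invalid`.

Key "lQdmfa" = 6c 51 64 6d 66 61 is 6 bytes > B = 5, so hash it first: H(key) = 55, then zero-pad to 5 bytes: K' = 55 00 00 00 00.
K' ⊕ ipad = 63 36 36 36 36; K' ⊕ opad = 09 5c 5c 5c 5c.
Inner hash: sum = 99+54+54+54+54+103 = 418; mod 256 = 162 → a2.
Outer hash (recomputed tag): sum = 9+92+92+92+92+162 = 539; mod 256 = 27 → 1b.
Recomputed tag = 1b; claimed = 4f → mismatch.

invalid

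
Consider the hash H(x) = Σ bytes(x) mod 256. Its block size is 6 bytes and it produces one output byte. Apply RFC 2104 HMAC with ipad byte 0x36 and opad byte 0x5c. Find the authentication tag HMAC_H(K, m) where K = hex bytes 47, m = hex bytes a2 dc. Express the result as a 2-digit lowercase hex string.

Key hex bytes 47 is 1 byte ≤ B = 6; zero-pad to 6 bytes: K' = 47 00 00 00 00 00.
K' ⊕ ipad = 71 36 36 36 36 36.  K' ⊕ opad = 1b 5c 5c 5c 5c 5c.
Inner input = (K'⊕ipad) ∥ m = 71 36 36 36 36 36 ∥ a2 dc.
Inner hash: sum = 113+54+54+54+54+54+162+220 = 765; mod 256 = 253 → fd.
Outer input = (K'⊕opad) ∥ inner = 1b 5c 5c 5c 5c 5c ∥ fd.
Outer hash (tag): sum = 27+92+92+92+92+92+253 = 740; mod 256 = 228 → e4.

e4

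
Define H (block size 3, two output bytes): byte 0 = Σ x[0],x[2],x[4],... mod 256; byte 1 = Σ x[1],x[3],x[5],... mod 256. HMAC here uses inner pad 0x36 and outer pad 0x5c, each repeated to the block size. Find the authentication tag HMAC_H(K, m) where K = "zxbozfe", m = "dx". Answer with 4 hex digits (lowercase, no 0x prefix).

224c

Key "zxbozfe" = 7a 78 62 6f 7a 66 65 is 7 bytes > B = 3, so hash it first: H(key) = bb 4d, then zero-pad to 3 bytes: K' = bb 4d 00.
K' ⊕ ipad = 8d 7b 36.  K' ⊕ opad = e7 11 5c.
Inner input = (K'⊕ipad) ∥ m = 8d 7b 36 ∥ 64 78.
Inner hash: even-index sum = 315 mod 256 = 59; odd-index sum = 223 mod 256 = 223 → 3b df.
Outer input = (K'⊕opad) ∥ inner = e7 11 5c ∥ 3b df.
Outer hash (tag): even-index sum = 546 mod 256 = 34; odd-index sum = 76 mod 256 = 76 → 22 4c.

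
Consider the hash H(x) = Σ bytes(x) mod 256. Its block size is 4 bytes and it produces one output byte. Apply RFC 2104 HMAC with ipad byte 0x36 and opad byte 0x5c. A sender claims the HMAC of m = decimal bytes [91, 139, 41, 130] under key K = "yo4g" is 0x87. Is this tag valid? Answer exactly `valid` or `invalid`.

valid

Key "yo4g" = 79 6f 34 67 is exactly B = 4 bytes: K' = 79 6f 34 67.
K' ⊕ ipad = 4f 59 02 51; K' ⊕ opad = 25 33 68 3b.
Inner hash: sum = 79+89+2+81+91+139+41+130 = 652; mod 256 = 140 → 8c.
Outer hash (recomputed tag): sum = 37+51+104+59+140 = 391; mod 256 = 135 → 87.
Recomputed tag = 87; claimed = 87 → match.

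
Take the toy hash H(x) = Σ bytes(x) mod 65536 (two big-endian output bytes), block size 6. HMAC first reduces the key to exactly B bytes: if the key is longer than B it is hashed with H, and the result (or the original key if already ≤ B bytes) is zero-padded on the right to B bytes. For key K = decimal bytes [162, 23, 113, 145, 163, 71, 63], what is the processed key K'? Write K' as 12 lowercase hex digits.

|K| = 7 > B = 6, so first hash the key.
H(K): sum = 162+23+113+145+163+71+63 = 740 → 02 e4.
Zero-pad H(K) = 02 e4 to 6 bytes: K' = 02 e4 00 00 00 00.

02e400000000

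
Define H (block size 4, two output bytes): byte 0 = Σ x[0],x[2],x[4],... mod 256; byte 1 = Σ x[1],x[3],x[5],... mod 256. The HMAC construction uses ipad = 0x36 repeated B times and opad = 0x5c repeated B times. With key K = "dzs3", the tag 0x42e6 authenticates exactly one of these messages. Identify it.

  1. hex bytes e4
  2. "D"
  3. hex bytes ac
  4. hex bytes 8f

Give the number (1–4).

2

Key "dzs3" = 64 7a 73 33 is exactly B = 4 bytes: K' = 64 7a 73 33.
K' ⊕ ipad = 52 4c 45 05; K' ⊕ opad = 38 26 2f 6f.
m1: inner = H(52 4c 45 05 e4) = 7b 51; tag = H(38 26 2f 6f 7b 51) = e2e6
m2: inner = H(52 4c 45 05 44) = db 51; tag = H(38 26 2f 6f db 51) = 42e6 ← matches
m3: inner = H(52 4c 45 05 ac) = 43 51; tag = H(38 26 2f 6f 43 51) = aae6
m4: inner = H(52 4c 45 05 8f) = 26 51; tag = H(38 26 2f 6f 26 51) = 8de6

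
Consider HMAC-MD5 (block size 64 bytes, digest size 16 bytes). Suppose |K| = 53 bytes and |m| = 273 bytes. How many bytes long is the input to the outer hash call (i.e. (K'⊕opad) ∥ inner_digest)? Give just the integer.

Key is 53 ≤ 64 bytes, zero-padded: |K'| = 64.
Outer input = (K'⊕opad) ∥ H(inner) → 64 + 16 = 80 bytes.

80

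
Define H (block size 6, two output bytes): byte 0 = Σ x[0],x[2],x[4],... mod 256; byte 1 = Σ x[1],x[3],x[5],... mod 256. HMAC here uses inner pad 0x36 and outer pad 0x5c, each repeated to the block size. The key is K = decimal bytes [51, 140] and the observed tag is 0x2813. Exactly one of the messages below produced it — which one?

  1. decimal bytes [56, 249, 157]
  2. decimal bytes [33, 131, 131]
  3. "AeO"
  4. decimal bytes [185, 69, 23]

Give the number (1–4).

3

Key decimal bytes [51, 140] = 33 8c is 2 bytes ≤ B = 6; zero-pad to 6 bytes: K' = 33 8c 00 00 00 00.
K' ⊕ ipad = 05 ba 36 36 36 36; K' ⊕ opad = 6f d0 5c 5c 5c 5c.
m1: inner = H(05 ba 36 36 36 36 38 f9 9d) = 46 1f; tag = H(6f d0 5c 5c 5c 5c 46 1f) = 6da7
m2: inner = H(05 ba 36 36 36 36 21 83 83) = 15 a9; tag = H(6f d0 5c 5c 5c 5c 15 a9) = 3c31
m3: inner = H(05 ba 36 36 36 36 41 65 4f) = 01 8b; tag = H(6f d0 5c 5c 5c 5c 01 8b) = 2813 ← matches
m4: inner = H(05 ba 36 36 36 36 b9 45 17) = 41 6b; tag = H(6f d0 5c 5c 5c 5c 41 6b) = 68f3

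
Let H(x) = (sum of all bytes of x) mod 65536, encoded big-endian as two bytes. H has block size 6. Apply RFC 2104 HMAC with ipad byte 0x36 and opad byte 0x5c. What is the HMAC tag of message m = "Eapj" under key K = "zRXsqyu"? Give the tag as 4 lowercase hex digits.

02c7

Key "zRXsqyu" = 7a 52 58 73 71 79 75 is 7 bytes > B = 6, so hash it first: H(key) = 02 f6, then zero-pad to 6 bytes: K' = 02 f6 00 00 00 00.
K' ⊕ ipad = 34 c0 36 36 36 36.  K' ⊕ opad = 5e aa 5c 5c 5c 5c.
Inner input = (K'⊕ipad) ∥ m = 34 c0 36 36 36 36 ∥ 45 61 70 6a.
Inner hash: sum = 52+192+54+54+54+54+69+97+112+106 = 844 → 03 4c.
Outer input = (K'⊕opad) ∥ inner = 5e aa 5c 5c 5c 5c ∥ 03 4c.
Outer hash (tag): sum = 94+170+92+92+92+92+3+76 = 711 → 02 c7.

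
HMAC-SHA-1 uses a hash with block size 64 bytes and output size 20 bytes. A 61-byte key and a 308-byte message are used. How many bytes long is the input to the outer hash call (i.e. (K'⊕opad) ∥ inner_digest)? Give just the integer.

Key is 61 ≤ 64 bytes, zero-padded: |K'| = 64.
Outer input = (K'⊕opad) ∥ H(inner) → 64 + 20 = 84 bytes.

84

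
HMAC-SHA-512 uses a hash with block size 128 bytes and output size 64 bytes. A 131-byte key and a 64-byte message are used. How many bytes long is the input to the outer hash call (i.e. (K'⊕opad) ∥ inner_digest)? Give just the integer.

Key is 131 > 128 bytes, so it is hashed to 64 bytes then zero-padded to 128: |K'| = 128.
Outer input = (K'⊕opad) ∥ H(inner) → 128 + 64 = 192 bytes.

192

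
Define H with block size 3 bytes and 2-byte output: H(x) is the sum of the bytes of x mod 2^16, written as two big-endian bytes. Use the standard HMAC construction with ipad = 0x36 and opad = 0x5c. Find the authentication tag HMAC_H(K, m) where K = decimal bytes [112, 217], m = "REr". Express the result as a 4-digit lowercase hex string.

0183

Key decimal bytes [112, 217] = 70 d9 is 2 bytes ≤ B = 3; zero-pad to 3 bytes: K' = 70 d9 00.
K' ⊕ ipad = 46 ef 36.  K' ⊕ opad = 2c 85 5c.
Inner input = (K'⊕ipad) ∥ m = 46 ef 36 ∥ 52 45 72.
Inner hash: sum = 70+239+54+82+69+114 = 628 → 02 74.
Outer input = (K'⊕opad) ∥ inner = 2c 85 5c ∥ 02 74.
Outer hash (tag): sum = 44+133+92+2+116 = 387 → 01 83.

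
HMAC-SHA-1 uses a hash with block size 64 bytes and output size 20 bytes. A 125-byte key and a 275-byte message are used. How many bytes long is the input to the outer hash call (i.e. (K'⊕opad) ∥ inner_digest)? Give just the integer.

84

Key is 125 > 64 bytes, so it is hashed to 20 bytes then zero-padded to 64: |K'| = 64.
Outer input = (K'⊕opad) ∥ H(inner) → 64 + 20 = 84 bytes.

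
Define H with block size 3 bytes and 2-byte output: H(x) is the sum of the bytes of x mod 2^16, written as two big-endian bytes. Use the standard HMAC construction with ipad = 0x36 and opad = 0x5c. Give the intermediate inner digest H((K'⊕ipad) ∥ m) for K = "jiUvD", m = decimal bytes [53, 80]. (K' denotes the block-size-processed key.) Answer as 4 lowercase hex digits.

Key "jiUvD" = 6a 69 55 76 44 is 5 bytes > B = 3, so hash it first: H(key) = 01 e2, then zero-pad to 3 bytes: K' = 01 e2 00.
K' ⊕ ipad = 37 d4 36.
Inner input = 37 d4 36 ∥ 35 50.
Inner hash: sum = 55+212+54+53+80 = 454 → 01 c6.

01c6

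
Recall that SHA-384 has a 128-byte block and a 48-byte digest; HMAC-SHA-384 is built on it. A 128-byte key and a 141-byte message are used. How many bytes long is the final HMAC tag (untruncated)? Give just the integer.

48

The tag is one SHA-384 digest: 48 bytes.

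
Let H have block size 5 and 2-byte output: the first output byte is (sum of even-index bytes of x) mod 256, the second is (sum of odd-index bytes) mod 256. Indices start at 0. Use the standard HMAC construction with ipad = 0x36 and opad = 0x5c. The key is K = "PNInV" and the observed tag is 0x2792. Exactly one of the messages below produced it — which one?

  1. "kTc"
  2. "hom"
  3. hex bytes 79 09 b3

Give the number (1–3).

Key "PNInV" = 50 4e 49 6e 56 is exactly B = 5 bytes: K' = 50 4e 49 6e 56.
K' ⊕ ipad = 66 78 7f 58 60; K' ⊕ opad = 0c 12 15 32 0a.
m1: inner = H(66 78 7f 58 60 6b 54 63) = 99 9e; tag = H(0c 12 15 32 0a 99 9e) = c9dd
m2: inner = H(66 78 7f 58 60 68 6f 6d) = b4 a5; tag = H(0c 12 15 32 0a b4 a5) = d0f8
m3: inner = H(66 78 7f 58 60 79 09 b3) = 4e fc; tag = H(0c 12 15 32 0a 4e fc) = 2792 ← matches

3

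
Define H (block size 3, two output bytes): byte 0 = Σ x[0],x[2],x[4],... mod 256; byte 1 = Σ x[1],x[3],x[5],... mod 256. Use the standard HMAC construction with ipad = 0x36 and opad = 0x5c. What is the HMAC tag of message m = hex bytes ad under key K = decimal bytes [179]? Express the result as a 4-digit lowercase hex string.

Key decimal bytes [179] = b3 is 1 byte ≤ B = 3; zero-pad to 3 bytes: K' = b3 00 00.
K' ⊕ ipad = 85 36 36.  K' ⊕ opad = ef 5c 5c.
Inner input = (K'⊕ipad) ∥ m = 85 36 36 ∥ ad.
Inner hash: even-index sum = 187 mod 256 = 187; odd-index sum = 227 mod 256 = 227 → bb e3.
Outer input = (K'⊕opad) ∥ inner = ef 5c 5c ∥ bb e3.
Outer hash (tag): even-index sum = 558 mod 256 = 46; odd-index sum = 279 mod 256 = 23 → 2e 17.

2e17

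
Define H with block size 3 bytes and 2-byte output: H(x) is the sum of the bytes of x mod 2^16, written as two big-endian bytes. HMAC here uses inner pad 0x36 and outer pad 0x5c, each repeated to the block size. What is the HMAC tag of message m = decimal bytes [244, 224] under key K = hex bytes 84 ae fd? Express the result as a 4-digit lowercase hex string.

0357

Key hex bytes 84 ae fd is exactly B = 3 bytes: K' = 84 ae fd.
K' ⊕ ipad = b2 98 cb.  K' ⊕ opad = d8 f2 a1.
Inner input = (K'⊕ipad) ∥ m = b2 98 cb ∥ f4 e0.
Inner hash: sum = 178+152+203+244+224 = 1001 → 03 e9.
Outer input = (K'⊕opad) ∥ inner = d8 f2 a1 ∥ 03 e9.
Outer hash (tag): sum = 216+242+161+3+233 = 855 → 03 57.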